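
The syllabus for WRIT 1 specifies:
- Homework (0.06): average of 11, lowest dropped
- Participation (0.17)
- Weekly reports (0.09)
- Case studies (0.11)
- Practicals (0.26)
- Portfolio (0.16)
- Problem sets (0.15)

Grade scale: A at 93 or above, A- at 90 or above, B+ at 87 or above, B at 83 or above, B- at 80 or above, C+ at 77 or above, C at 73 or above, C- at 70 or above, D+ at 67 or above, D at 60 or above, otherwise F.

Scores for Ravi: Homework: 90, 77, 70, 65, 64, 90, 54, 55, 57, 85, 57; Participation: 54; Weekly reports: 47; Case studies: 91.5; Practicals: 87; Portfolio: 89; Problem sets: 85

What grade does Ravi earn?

C+

Homework: drop 54 → average of remaining 10 = 710/10 = 71
Weighted total:
  Homework 71 × 0.06 = 4.26
  Participation 54 × 0.17 = 9.18
  Weekly reports 47 × 0.09 = 4.23
  Case studies 91.5 × 0.11 = 10.065
  Practicals 87 × 0.26 = 22.62
  Portfolio 89 × 0.16 = 14.24
  Problem sets 85 × 0.15 = 12.75
Sum = 77.345
77.345 is ≥ 77 and < 80 → C+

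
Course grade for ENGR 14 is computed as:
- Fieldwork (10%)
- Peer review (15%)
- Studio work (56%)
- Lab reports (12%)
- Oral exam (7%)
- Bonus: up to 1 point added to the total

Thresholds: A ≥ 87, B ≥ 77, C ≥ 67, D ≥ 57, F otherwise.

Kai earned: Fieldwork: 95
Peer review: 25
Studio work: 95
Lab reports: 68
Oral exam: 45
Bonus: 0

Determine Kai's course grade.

B

Weighted total:
  Fieldwork 95 × 0.1 = 9.5
  Peer review 25 × 0.15 = 3.75
  Studio work 95 × 0.56 = 53.2
  Lab reports 68 × 0.12 = 8.16
  Oral exam 45 × 0.07 = 3.15
Sum = 77.76
Bonus: 77.76 + 0 = 77.76
77.76 is ≥ 77 and < 87 → B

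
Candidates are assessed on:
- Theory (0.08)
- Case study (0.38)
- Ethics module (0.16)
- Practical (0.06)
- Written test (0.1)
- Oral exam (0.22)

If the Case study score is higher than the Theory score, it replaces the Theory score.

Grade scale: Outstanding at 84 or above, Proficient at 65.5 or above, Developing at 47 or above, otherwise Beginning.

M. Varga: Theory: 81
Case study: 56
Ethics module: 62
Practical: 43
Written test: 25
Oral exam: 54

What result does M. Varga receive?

Case study (56) ≤ Theory (81), so Theory stays at 81.
Weighted total:
  Theory 81 × 0.08 = 6.48
  Case study 56 × 0.38 = 21.28
  Ethics module 62 × 0.16 = 9.92
  Practical 43 × 0.06 = 2.58
  Written test 25 × 0.1 = 2.5
  Oral exam 54 × 0.22 = 11.88
Sum = 54.64
54.64 is ≥ 47 and < 65.5 → Developing

Developing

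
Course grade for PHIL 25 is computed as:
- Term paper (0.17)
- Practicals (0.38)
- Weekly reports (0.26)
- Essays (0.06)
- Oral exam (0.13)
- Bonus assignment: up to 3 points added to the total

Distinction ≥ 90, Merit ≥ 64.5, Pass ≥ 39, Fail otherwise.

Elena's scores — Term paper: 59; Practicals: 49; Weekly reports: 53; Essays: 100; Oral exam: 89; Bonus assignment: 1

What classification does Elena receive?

Pass

Weighted total:
  Term paper 59 × 0.17 = 10.03
  Practicals 49 × 0.38 = 18.62
  Weekly reports 53 × 0.26 = 13.78
  Essays 100 × 0.06 = 6
  Oral exam 89 × 0.13 = 11.57
Sum = 60
Bonus assignment: 60 + 1 = 61
61 is ≥ 39 and < 64.5 → Pass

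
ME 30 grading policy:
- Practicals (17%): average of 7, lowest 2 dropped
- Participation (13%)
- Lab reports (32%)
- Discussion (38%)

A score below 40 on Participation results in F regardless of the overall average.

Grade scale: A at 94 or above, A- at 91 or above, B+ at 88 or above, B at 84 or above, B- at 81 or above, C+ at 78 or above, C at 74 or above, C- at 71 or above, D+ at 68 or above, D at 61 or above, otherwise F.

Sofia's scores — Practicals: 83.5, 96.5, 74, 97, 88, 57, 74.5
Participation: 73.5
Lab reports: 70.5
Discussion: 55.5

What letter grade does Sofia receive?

Practicals: drop 57, 74 → average of remaining 5 = 439.5/5 = 87.9
Participation score 73.5 ≥ 40: minimum met.
Weighted total:
  Practicals 87.9 × 0.17 = 14.943
  Participation 73.5 × 0.13 = 9.555
  Lab reports 70.5 × 0.32 = 22.56
  Discussion 55.5 × 0.38 = 21.09
Sum = 68.148
68.148 is ≥ 68 and < 71 → D+

D+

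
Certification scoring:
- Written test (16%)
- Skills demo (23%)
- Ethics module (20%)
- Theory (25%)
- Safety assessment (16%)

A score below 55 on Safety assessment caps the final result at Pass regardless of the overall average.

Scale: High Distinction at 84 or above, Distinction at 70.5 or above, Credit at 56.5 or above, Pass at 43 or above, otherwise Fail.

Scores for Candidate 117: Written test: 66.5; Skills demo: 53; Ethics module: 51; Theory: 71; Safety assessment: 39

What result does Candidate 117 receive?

Safety assessment score 39 < 55: minimum not met.
Weighted total:
  Written test 66.5 × 0.16 = 10.64
  Skills demo 53 × 0.23 = 12.19
  Ethics module 51 × 0.2 = 10.2
  Theory 71 × 0.25 = 17.75
  Safety assessment 39 × 0.16 = 6.24
Sum = 57.02
57.02 would be Credit; cap at Pass applies → Pass.

Pass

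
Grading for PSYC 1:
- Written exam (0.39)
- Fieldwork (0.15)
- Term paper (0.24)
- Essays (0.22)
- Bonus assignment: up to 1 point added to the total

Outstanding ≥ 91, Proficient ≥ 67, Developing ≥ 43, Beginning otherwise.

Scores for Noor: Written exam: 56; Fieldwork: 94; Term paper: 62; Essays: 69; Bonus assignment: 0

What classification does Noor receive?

Developing

Weighted total:
  Written exam 56 × 0.39 = 21.84
  Fieldwork 94 × 0.15 = 14.1
  Term paper 62 × 0.24 = 14.88
  Essays 69 × 0.22 = 15.18
Sum = 66
Bonus assignment: 66 + 0 = 66
66 is ≥ 43 and < 67 → Developing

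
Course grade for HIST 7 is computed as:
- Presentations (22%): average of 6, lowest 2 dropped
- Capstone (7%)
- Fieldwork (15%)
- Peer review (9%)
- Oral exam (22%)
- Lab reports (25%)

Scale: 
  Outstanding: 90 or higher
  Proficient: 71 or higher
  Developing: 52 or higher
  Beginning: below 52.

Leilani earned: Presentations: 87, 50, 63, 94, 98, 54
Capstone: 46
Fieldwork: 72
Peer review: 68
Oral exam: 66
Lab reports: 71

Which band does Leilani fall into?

Presentations: drop 50, 54 → average of remaining 4 = 342/4 = 85.5
Weighted total:
  Presentations 85.5 × 0.22 = 18.81
  Capstone 46 × 0.07 = 3.22
  Fieldwork 72 × 0.15 = 10.8
  Peer review 68 × 0.09 = 6.12
  Oral exam 66 × 0.22 = 14.52
  Lab reports 71 × 0.25 = 17.75
Sum = 71.22
71.22 is ≥ 71 and < 90 → Proficient

Proficient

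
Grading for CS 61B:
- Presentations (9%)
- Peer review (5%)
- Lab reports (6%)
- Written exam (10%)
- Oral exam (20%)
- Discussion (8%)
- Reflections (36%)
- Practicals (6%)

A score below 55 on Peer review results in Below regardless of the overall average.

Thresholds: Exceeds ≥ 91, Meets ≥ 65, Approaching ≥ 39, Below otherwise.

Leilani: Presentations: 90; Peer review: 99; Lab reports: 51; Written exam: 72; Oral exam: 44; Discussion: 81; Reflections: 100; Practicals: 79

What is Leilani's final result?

Meets

Peer review score 99 ≥ 55: minimum met.
Weighted total:
  Presentations 90 × 0.09 = 8.1
  Peer review 99 × 0.05 = 4.95
  Lab reports 51 × 0.06 = 3.06
  Written exam 72 × 0.1 = 7.2
  Oral exam 44 × 0.2 = 8.8
  Discussion 81 × 0.08 = 6.48
  Reflections 100 × 0.36 = 36
  Practicals 79 × 0.06 = 4.74
Sum = 79.33
79.33 is ≥ 65 and < 91 → Meets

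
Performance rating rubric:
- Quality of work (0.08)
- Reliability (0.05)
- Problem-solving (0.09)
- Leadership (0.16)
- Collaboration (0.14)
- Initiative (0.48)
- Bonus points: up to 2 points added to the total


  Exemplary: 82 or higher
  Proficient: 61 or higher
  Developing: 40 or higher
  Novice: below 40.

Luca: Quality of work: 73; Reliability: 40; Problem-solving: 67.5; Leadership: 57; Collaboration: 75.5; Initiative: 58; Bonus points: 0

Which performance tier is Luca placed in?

Weighted total:
  Quality of work 73 × 0.08 = 5.84
  Reliability 40 × 0.05 = 2
  Problem-solving 67.5 × 0.09 = 6.075
  Leadership 57 × 0.16 = 9.12
  Collaboration 75.5 × 0.14 = 10.57
  Initiative 58 × 0.48 = 27.84
Sum = 61.445
Bonus points: 61.445 + 0 = 61.445
61.445 is ≥ 61 and < 82 → Proficient

Proficient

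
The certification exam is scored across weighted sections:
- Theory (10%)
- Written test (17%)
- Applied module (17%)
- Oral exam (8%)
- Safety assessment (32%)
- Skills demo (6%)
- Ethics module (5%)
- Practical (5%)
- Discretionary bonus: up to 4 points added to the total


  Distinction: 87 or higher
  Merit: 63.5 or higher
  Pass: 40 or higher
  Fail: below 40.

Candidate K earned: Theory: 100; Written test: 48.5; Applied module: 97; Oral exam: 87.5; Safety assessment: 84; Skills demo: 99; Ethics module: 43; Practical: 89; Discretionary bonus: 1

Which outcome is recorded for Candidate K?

Weighted total:
  Theory 100 × 0.1 = 10
  Written test 48.5 × 0.17 = 8.245
  Applied module 97 × 0.17 = 16.49
  Oral exam 87.5 × 0.08 = 7
  Safety assessment 84 × 0.32 = 26.88
  Skills demo 99 × 0.06 = 5.94
  Ethics module 43 × 0.05 = 2.15
  Practical 89 × 0.05 = 4.45
Sum = 81.155
Discretionary bonus: 81.155 + 1 = 82.155
82.155 is ≥ 63.5 and < 87 → Merit

Merit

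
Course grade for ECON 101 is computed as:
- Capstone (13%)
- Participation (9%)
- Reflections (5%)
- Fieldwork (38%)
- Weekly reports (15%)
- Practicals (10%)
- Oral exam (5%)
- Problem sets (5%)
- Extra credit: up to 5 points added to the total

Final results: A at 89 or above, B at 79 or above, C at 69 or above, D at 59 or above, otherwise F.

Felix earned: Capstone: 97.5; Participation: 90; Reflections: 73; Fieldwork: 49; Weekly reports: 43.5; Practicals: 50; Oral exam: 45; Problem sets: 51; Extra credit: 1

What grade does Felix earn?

Weighted total:
  Capstone 97.5 × 0.13 = 12.675
  Participation 90 × 0.09 = 8.1
  Reflections 73 × 0.05 = 3.65
  Fieldwork 49 × 0.38 = 18.62
  Weekly reports 43.5 × 0.15 = 6.525
  Practicals 50 × 0.1 = 5
  Oral exam 45 × 0.05 = 2.25
  Problem sets 51 × 0.05 = 2.55
Sum = 59.37
Extra credit: 59.37 + 1 = 60.37
60.37 is ≥ 59 and < 69 → D

D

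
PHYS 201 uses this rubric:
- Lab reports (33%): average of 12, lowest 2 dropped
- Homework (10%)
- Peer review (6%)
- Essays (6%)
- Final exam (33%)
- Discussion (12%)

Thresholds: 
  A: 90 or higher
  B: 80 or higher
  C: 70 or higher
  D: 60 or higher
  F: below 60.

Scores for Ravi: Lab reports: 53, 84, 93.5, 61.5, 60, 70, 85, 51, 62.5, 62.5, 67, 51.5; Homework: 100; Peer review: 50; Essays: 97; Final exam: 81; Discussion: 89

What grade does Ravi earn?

Lab reports: drop 51, 51.5 → average of remaining 10 = 699/10 = 69.9
Weighted total:
  Lab reports 69.9 × 0.33 = 23.067
  Homework 100 × 0.1 = 10
  Peer review 50 × 0.06 = 3
  Essays 97 × 0.06 = 5.82
  Final exam 81 × 0.33 = 26.73
  Discussion 89 × 0.12 = 10.68
Sum = 79.297
79.297 is ≥ 70 and < 80 → C

C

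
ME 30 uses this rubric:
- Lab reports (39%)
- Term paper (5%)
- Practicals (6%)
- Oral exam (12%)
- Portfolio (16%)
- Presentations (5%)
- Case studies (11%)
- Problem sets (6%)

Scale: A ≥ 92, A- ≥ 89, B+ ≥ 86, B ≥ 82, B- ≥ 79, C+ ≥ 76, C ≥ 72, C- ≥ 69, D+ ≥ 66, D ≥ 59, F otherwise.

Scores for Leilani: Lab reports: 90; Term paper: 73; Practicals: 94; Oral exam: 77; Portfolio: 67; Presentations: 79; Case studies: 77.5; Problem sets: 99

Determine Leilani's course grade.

Weighted total:
  Lab reports 90 × 0.39 = 35.1
  Term paper 73 × 0.05 = 3.65
  Practicals 94 × 0.06 = 5.64
  Oral exam 77 × 0.12 = 9.24
  Portfolio 67 × 0.16 = 10.72
  Presentations 79 × 0.05 = 3.95
  Case studies 77.5 × 0.11 = 8.525
  Problem sets 99 × 0.06 = 5.94
Sum = 82.765
82.765 is ≥ 82 and < 86 → B

B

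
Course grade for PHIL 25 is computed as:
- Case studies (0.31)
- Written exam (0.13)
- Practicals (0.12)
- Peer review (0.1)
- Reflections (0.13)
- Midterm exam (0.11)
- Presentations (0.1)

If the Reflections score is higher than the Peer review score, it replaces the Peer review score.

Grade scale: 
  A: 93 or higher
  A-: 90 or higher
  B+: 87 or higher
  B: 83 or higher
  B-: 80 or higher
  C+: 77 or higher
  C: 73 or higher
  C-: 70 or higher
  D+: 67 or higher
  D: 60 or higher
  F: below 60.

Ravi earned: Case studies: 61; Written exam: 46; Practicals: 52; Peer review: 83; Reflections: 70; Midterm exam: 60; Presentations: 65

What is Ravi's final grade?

Reflections (70) ≤ Peer review (83), so Peer review stays at 83.
Weighted total:
  Case studies 61 × 0.31 = 18.91
  Written exam 46 × 0.13 = 5.98
  Practicals 52 × 0.12 = 6.24
  Peer review 83 × 0.1 = 8.3
  Reflections 70 × 0.13 = 9.1
  Midterm exam 60 × 0.11 = 6.6
  Presentations 65 × 0.1 = 6.5
Sum = 61.63
61.63 is ≥ 60 and < 67 → D

D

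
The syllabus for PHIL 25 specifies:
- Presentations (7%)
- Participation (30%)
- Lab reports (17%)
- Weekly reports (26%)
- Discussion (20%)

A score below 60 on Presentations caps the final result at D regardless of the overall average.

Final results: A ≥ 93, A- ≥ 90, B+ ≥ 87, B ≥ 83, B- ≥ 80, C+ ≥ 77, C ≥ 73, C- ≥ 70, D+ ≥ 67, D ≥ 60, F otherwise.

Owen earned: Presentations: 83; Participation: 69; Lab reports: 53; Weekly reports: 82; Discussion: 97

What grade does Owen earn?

C

Presentations score 83 ≥ 60: minimum met.
Weighted total:
  Presentations 83 × 0.07 = 5.81
  Participation 69 × 0.3 = 20.7
  Lab reports 53 × 0.17 = 9.01
  Weekly reports 82 × 0.26 = 21.32
  Discussion 97 × 0.2 = 19.4
Sum = 76.24
76.24 is ≥ 73 and < 77 → C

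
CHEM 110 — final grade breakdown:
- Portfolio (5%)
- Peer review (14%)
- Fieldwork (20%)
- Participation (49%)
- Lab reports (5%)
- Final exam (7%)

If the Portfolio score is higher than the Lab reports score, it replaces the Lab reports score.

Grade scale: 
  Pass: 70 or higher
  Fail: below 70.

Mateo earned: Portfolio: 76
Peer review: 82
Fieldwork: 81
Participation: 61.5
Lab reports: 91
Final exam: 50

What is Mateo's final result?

Portfolio (76) ≤ Lab reports (91), so Lab reports stays at 91.
Weighted total:
  Portfolio 76 × 0.05 = 3.8
  Peer review 82 × 0.14 = 11.48
  Fieldwork 81 × 0.2 = 16.2
  Participation 61.5 × 0.49 = 30.135
  Lab reports 91 × 0.05 = 4.55
  Final exam 50 × 0.07 = 3.5
Sum = 69.665
69.665 < 70 → Fail

Fail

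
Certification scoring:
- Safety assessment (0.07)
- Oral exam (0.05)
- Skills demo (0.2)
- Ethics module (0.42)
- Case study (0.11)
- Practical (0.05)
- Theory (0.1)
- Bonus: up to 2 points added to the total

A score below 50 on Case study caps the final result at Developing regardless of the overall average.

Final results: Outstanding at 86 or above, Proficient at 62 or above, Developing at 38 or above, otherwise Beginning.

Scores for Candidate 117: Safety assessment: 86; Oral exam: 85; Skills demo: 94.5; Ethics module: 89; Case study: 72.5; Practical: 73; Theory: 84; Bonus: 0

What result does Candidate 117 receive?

Case study score 72.5 ≥ 50: minimum met.
Weighted total:
  Safety assessment 86 × 0.07 = 6.02
  Oral exam 85 × 0.05 = 4.25
  Skills demo 94.5 × 0.2 = 18.9
  Ethics module 89 × 0.42 = 37.38
  Case study 72.5 × 0.11 = 7.975
  Practical 73 × 0.05 = 3.65
  Theory 84 × 0.1 = 8.4
Sum = 86.575
Bonus: 86.575 + 0 = 86.575
86.575 ≥ 86 → Outstanding

Outstanding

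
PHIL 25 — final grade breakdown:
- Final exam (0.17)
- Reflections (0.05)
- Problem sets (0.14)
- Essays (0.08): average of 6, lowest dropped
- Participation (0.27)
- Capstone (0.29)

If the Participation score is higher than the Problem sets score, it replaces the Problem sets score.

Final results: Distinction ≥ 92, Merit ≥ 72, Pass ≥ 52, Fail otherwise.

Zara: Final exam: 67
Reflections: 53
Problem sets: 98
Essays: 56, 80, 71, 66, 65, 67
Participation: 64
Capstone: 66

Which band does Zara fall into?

Essays: drop 56 → average of remaining 5 = 349/5 = 69.8
Participation (64) ≤ Problem sets (98), so Problem sets stays at 98.
Weighted total:
  Final exam 67 × 0.17 = 11.39
  Reflections 53 × 0.05 = 2.65
  Problem sets 98 × 0.14 = 13.72
  Essays 69.8 × 0.08 = 5.584
  Participation 64 × 0.27 = 17.28
  Capstone 66 × 0.29 = 19.14
Sum = 69.764
69.764 is ≥ 52 and < 72 → Pass

Pass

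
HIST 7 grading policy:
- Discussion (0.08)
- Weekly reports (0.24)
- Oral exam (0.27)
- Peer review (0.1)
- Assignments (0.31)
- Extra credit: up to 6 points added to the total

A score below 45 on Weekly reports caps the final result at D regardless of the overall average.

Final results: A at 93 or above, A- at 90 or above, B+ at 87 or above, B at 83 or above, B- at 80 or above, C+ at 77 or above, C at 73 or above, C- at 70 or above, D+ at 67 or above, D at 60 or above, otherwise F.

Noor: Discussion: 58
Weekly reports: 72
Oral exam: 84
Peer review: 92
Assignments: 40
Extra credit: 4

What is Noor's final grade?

Weekly reports score 72 ≥ 45: minimum met.
Weighted total:
  Discussion 58 × 0.08 = 4.64
  Weekly reports 72 × 0.24 = 17.28
  Oral exam 84 × 0.27 = 22.68
  Peer review 92 × 0.1 = 9.2
  Assignments 40 × 0.31 = 12.4
Sum = 66.2
Extra credit: 66.2 + 4 = 70.2
70.2 is ≥ 70 and < 73 → C-

C-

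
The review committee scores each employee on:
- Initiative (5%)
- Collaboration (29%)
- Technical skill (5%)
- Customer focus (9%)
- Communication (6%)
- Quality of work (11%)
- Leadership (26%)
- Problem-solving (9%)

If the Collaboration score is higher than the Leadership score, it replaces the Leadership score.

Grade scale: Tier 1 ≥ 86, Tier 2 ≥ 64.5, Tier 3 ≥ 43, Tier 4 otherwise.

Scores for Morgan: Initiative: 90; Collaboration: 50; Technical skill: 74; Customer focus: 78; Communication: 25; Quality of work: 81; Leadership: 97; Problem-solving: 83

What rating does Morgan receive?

Tier 2

Collaboration (50) ≤ Leadership (97), so Leadership stays at 97.
Weighted total:
  Initiative 90 × 0.05 = 4.5
  Collaboration 50 × 0.29 = 14.5
  Technical skill 74 × 0.05 = 3.7
  Customer focus 78 × 0.09 = 7.02
  Communication 25 × 0.06 = 1.5
  Quality of work 81 × 0.11 = 8.91
  Leadership 97 × 0.26 = 25.22
  Problem-solving 83 × 0.09 = 7.47
Sum = 72.82
72.82 is ≥ 64.5 and < 86 → Tier 2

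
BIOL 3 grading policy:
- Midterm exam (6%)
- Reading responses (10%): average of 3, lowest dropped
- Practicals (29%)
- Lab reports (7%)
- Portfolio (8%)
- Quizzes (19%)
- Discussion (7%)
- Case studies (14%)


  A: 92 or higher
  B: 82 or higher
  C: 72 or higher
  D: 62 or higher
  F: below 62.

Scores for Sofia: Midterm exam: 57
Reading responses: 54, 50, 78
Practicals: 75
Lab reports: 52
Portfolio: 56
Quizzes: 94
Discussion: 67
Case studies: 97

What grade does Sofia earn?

C

Reading responses: drop 50 → average of remaining 2 = 132/2 = 66
Weighted total:
  Midterm exam 57 × 0.06 = 3.42
  Reading responses 66 × 0.1 = 6.6
  Practicals 75 × 0.29 = 21.75
  Lab reports 52 × 0.07 = 3.64
  Portfolio 56 × 0.08 = 4.48
  Quizzes 94 × 0.19 = 17.86
  Discussion 67 × 0.07 = 4.69
  Case studies 97 × 0.14 = 13.58
Sum = 76.02
76.02 is ≥ 72 and < 82 → C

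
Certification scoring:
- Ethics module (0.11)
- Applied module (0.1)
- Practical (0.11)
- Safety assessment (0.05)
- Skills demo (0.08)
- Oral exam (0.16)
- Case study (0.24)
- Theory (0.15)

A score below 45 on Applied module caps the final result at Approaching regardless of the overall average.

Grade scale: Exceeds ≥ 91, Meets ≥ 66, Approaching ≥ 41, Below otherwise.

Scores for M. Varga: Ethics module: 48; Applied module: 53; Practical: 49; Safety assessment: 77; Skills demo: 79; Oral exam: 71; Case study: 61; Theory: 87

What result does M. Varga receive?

Applied module score 53 ≥ 45: minimum met.
Weighted total:
  Ethics module 48 × 0.11 = 5.28
  Applied module 53 × 0.1 = 5.3
  Practical 49 × 0.11 = 5.39
  Safety assessment 77 × 0.05 = 3.85
  Skills demo 79 × 0.08 = 6.32
  Oral exam 71 × 0.16 = 11.36
  Case study 61 × 0.24 = 14.64
  Theory 87 × 0.15 = 13.05
Sum = 65.19
65.19 is ≥ 41 and < 66 → Approaching

Approaching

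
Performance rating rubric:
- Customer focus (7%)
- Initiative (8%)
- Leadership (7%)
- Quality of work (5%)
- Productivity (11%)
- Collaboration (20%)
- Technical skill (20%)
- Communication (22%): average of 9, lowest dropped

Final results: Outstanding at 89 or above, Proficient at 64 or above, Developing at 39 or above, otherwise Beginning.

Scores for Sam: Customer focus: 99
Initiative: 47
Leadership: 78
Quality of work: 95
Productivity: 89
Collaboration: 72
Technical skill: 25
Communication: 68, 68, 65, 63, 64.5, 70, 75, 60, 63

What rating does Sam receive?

Communication: drop 60 → average of remaining 8 = 536.5/8 = 67.0625
Weighted total:
  Customer focus 99 × 0.07 = 6.93
  Initiative 47 × 0.08 = 3.76
  Leadership 78 × 0.07 = 5.46
  Quality of work 95 × 0.05 = 4.75
  Productivity 89 × 0.11 = 9.79
  Collaboration 72 × 0.2 = 14.4
  Technical skill 25 × 0.2 = 5
  Communication 67.0625 × 0.22 = 14.75375
Sum = 64.84375
64.84375 is ≥ 64 and < 89 → Proficient

Proficient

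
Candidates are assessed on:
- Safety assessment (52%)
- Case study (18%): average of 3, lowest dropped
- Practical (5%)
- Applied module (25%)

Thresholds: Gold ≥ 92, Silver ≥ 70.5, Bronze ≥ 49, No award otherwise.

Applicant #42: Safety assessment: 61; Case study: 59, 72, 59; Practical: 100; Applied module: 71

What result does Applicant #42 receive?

Case study: drop 59 → average of remaining 2 = 131/2 = 65.5
Weighted total:
  Safety assessment 61 × 0.52 = 31.72
  Case study 65.5 × 0.18 = 11.79
  Practical 100 × 0.05 = 5
  Applied module 71 × 0.25 = 17.75
Sum = 66.26
66.26 is ≥ 49 and < 70.5 → Bronze

Bronze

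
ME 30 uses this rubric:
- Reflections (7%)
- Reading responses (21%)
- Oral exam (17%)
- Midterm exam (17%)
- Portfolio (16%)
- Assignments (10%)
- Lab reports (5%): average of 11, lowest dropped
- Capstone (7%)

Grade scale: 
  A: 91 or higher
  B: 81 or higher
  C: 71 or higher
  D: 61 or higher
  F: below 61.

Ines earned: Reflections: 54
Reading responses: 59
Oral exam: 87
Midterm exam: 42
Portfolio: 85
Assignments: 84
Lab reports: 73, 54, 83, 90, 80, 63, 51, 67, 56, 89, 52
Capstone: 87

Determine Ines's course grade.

D

Lab reports: drop 51 → average of remaining 10 = 707/10 = 70.7
Weighted total:
  Reflections 54 × 0.07 = 3.78
  Reading responses 59 × 0.21 = 12.39
  Oral exam 87 × 0.17 = 14.79
  Midterm exam 42 × 0.17 = 7.14
  Portfolio 85 × 0.16 = 13.6
  Assignments 84 × 0.1 = 8.4
  Lab reports 70.7 × 0.05 = 3.535
  Capstone 87 × 0.07 = 6.09
Sum = 69.725
69.725 is ≥ 61 and < 71 → D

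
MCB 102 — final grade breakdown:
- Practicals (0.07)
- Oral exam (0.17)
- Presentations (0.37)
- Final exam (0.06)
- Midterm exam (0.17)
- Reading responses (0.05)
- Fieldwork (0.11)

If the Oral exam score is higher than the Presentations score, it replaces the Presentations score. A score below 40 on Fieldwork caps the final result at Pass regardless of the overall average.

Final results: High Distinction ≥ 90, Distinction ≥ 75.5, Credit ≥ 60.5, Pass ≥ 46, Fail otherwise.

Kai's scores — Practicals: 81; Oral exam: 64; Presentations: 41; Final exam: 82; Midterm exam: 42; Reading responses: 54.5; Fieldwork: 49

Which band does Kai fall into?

Pass

Oral exam (64) > Presentations (41), so Presentations counts as 64.
Fieldwork score 49 ≥ 40: minimum met.
Weighted total:
  Practicals 81 × 0.07 = 5.67
  Oral exam 64 × 0.17 = 10.88
  Presentations 64 × 0.37 = 23.68
  Final exam 82 × 0.06 = 4.92
  Midterm exam 42 × 0.17 = 7.14
  Reading responses 54.5 × 0.05 = 2.725
  Fieldwork 49 × 0.11 = 5.39
Sum = 60.405
60.405 is ≥ 46 and < 60.5 → Pass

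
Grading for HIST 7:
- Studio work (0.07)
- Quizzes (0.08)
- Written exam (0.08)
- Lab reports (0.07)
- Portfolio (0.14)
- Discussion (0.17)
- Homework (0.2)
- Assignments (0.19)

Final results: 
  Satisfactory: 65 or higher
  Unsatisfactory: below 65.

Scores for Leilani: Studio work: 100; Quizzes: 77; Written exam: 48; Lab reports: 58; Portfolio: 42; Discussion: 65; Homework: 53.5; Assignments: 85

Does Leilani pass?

Unsatisfactory

Weighted total:
  Studio work 100 × 0.07 = 7
  Quizzes 77 × 0.08 = 6.16
  Written exam 48 × 0.08 = 3.84
  Lab reports 58 × 0.07 = 4.06
  Portfolio 42 × 0.14 = 5.88
  Discussion 65 × 0.17 = 11.05
  Homework 53.5 × 0.2 = 10.7
  Assignments 85 × 0.19 = 16.15
Sum = 64.84
64.84 < 65 → Unsatisfactory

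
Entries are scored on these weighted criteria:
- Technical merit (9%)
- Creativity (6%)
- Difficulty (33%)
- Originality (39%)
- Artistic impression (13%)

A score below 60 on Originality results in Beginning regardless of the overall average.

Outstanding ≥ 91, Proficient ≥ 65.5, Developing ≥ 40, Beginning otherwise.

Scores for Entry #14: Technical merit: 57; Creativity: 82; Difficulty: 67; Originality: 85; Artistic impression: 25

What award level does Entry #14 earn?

Proficient

Originality score 85 ≥ 60: minimum met.
Weighted total:
  Technical merit 57 × 0.09 = 5.13
  Creativity 82 × 0.06 = 4.92
  Difficulty 67 × 0.33 = 22.11
  Originality 85 × 0.39 = 33.15
  Artistic impression 25 × 0.13 = 3.25
Sum = 68.56
68.56 is ≥ 65.5 and < 91 → Proficient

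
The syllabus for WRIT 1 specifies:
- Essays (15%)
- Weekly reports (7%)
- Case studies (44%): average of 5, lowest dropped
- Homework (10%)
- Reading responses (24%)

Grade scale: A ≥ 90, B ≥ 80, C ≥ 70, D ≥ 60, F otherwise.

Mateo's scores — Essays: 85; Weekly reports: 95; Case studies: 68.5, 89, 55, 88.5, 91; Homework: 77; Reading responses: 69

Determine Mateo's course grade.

B

Case studies: drop 55 → average of remaining 4 = 337/4 = 84.25
Weighted total:
  Essays 85 × 0.15 = 12.75
  Weekly reports 95 × 0.07 = 6.65
  Case studies 84.25 × 0.44 = 37.07
  Homework 77 × 0.1 = 7.7
  Reading responses 69 × 0.24 = 16.56
Sum = 80.73
80.73 is ≥ 80 and < 90 → B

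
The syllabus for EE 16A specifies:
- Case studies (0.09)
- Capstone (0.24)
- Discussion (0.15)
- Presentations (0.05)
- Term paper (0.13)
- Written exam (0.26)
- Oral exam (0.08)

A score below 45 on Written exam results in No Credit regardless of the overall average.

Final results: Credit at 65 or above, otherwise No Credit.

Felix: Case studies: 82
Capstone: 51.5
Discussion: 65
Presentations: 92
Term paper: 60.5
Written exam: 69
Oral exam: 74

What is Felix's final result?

Written exam score 69 ≥ 45: minimum met.
Weighted total:
  Case studies 82 × 0.09 = 7.38
  Capstone 51.5 × 0.24 = 12.36
  Discussion 65 × 0.15 = 9.75
  Presentations 92 × 0.05 = 4.6
  Term paper 60.5 × 0.13 = 7.865
  Written exam 69 × 0.26 = 17.94
  Oral exam 74 × 0.08 = 5.92
Sum = 65.815
65.815 ≥ 65 → Credit

Credit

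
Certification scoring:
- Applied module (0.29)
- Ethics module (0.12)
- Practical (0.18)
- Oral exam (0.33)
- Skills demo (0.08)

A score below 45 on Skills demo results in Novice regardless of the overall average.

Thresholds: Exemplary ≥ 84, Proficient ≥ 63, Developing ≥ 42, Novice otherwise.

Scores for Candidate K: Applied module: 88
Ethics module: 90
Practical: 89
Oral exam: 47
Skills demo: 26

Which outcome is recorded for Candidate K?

Skills demo score 26 < 45: minimum not met.
Weighted total:
  Applied module 88 × 0.29 = 25.52
  Ethics module 90 × 0.12 = 10.8
  Practical 89 × 0.18 = 16.02
  Oral exam 47 × 0.33 = 15.51
  Skills demo 26 × 0.08 = 2.08
Sum = 69.93
Because the Skills demo minimum was not met, the result is Novice.

Novice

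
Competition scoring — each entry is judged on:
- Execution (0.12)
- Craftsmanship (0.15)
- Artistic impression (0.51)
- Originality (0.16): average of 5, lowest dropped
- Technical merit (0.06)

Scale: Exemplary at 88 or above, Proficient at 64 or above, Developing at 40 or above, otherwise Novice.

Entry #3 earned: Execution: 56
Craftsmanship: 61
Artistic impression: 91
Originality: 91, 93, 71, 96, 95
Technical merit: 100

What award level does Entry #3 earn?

Proficient

Originality: drop 71 → average of remaining 4 = 375/4 = 93.75
Weighted total:
  Execution 56 × 0.12 = 6.72
  Craftsmanship 61 × 0.15 = 9.15
  Artistic impression 91 × 0.51 = 46.41
  Originality 93.75 × 0.16 = 15
  Technical merit 100 × 0.06 = 6
Sum = 83.28
83.28 is ≥ 64 and < 88 → Proficient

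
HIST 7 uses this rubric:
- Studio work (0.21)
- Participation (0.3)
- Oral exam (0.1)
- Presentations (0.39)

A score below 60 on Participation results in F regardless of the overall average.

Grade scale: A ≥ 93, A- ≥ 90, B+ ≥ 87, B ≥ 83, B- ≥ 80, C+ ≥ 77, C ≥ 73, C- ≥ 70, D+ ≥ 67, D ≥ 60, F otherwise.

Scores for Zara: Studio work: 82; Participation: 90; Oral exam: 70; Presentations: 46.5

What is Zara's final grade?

Participation score 90 ≥ 60: minimum met.
Weighted total:
  Studio work 82 × 0.21 = 17.22
  Participation 90 × 0.3 = 27
  Oral exam 70 × 0.1 = 7
  Presentations 46.5 × 0.39 = 18.135
Sum = 69.355
69.355 is ≥ 67 and < 70 → D+

D+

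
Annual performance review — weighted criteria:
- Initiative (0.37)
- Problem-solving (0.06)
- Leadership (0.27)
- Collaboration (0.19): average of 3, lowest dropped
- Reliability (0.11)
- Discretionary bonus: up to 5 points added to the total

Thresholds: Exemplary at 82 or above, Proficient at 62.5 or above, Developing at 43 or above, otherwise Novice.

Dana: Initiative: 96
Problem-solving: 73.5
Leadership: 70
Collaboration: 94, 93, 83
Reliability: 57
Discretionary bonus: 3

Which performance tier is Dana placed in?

Collaboration: drop 83 → average of remaining 2 = 187/2 = 93.5
Weighted total:
  Initiative 96 × 0.37 = 35.52
  Problem-solving 73.5 × 0.06 = 4.41
  Leadership 70 × 0.27 = 18.9
  Collaboration 93.5 × 0.19 = 17.765
  Reliability 57 × 0.11 = 6.27
Sum = 82.865
Discretionary bonus: 82.865 + 3 = 85.865
85.865 ≥ 82 → Exemplary

Exemplary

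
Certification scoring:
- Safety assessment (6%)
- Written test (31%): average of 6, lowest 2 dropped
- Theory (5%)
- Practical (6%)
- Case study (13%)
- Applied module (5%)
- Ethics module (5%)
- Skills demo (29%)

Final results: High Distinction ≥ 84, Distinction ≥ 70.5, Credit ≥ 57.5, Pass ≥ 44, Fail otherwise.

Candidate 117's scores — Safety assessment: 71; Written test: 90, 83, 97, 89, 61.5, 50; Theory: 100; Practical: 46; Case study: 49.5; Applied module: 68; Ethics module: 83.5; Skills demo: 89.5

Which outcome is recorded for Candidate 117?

Distinction

Written test: drop 50, 61.5 → average of remaining 4 = 359/4 = 89.75
Weighted total:
  Safety assessment 71 × 0.06 = 4.26
  Written test 89.75 × 0.31 = 27.8225
  Theory 100 × 0.05 = 5
  Practical 46 × 0.06 = 2.76
  Case study 49.5 × 0.13 = 6.435
  Applied module 68 × 0.05 = 3.4
  Ethics module 83.5 × 0.05 = 4.175
  Skills demo 89.5 × 0.29 = 25.955
Sum = 79.8075
79.8075 is ≥ 70.5 and < 84 → Distinction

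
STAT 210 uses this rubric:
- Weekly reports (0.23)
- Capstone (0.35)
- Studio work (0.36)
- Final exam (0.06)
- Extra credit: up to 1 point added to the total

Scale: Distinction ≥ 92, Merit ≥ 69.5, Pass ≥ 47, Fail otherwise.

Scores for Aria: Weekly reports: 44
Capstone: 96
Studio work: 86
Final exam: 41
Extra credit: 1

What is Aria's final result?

Weighted total:
  Weekly reports 44 × 0.23 = 10.12
  Capstone 96 × 0.35 = 33.6
  Studio work 86 × 0.36 = 30.96
  Final exam 41 × 0.06 = 2.46
Sum = 77.14
Extra credit: 77.14 + 1 = 78.14
78.14 is ≥ 69.5 and < 92 → Merit

Merit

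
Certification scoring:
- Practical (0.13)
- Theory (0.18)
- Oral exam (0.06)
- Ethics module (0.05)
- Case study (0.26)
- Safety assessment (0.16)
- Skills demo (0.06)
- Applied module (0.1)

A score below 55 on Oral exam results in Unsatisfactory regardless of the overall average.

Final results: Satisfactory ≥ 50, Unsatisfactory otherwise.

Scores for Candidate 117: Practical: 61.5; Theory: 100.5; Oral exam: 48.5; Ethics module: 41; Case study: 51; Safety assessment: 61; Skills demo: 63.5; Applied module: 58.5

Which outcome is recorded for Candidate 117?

Unsatisfactory

Oral exam score 48.5 < 55: minimum not met.
Weighted total:
  Practical 61.5 × 0.13 = 7.995
  Theory 100.5 × 0.18 = 18.09
  Oral exam 48.5 × 0.06 = 2.91
  Ethics module 41 × 0.05 = 2.05
  Case study 51 × 0.26 = 13.26
  Safety assessment 61 × 0.16 = 9.76
  Skills demo 63.5 × 0.06 = 3.81
  Applied module 58.5 × 0.1 = 5.85
Sum = 63.725
Because the Oral exam minimum was not met, the result is Unsatisfactory.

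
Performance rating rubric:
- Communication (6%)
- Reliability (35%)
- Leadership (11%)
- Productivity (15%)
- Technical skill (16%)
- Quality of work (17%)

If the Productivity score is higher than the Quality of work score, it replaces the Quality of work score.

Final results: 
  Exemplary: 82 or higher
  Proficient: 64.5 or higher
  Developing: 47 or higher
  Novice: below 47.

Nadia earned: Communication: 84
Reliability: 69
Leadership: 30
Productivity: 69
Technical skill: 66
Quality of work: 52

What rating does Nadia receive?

Productivity (69) > Quality of work (52), so Quality of work counts as 69.
Weighted total:
  Communication 84 × 0.06 = 5.04
  Reliability 69 × 0.35 = 24.15
  Leadership 30 × 0.11 = 3.3
  Productivity 69 × 0.15 = 10.35
  Technical skill 66 × 0.16 = 10.56
  Quality of work 69 × 0.17 = 11.73
Sum = 65.13
65.13 is ≥ 64.5 and < 82 → Proficient

Proficient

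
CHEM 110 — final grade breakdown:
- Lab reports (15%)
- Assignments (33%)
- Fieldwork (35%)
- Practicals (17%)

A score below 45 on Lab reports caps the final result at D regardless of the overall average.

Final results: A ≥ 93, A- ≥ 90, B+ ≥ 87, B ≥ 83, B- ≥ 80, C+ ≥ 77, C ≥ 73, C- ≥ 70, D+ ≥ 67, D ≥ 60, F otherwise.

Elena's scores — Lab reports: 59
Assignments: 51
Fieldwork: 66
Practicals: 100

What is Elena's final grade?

D

Lab reports score 59 ≥ 45: minimum met.
Weighted total:
  Lab reports 59 × 0.15 = 8.85
  Assignments 51 × 0.33 = 16.83
  Fieldwork 66 × 0.35 = 23.1
  Practicals 100 × 0.17 = 17
Sum = 65.78
65.78 is ≥ 60 and < 67 → D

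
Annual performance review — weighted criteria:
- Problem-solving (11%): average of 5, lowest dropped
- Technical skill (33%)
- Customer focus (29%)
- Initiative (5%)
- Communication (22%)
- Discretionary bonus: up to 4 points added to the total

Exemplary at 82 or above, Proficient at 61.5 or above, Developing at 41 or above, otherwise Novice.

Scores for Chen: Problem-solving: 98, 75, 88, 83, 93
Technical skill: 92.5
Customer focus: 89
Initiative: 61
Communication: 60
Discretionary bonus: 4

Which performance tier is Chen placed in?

Exemplary

Problem-solving: drop 75 → average of remaining 4 = 362/4 = 90.5
Weighted total:
  Problem-solving 90.5 × 0.11 = 9.955
  Technical skill 92.5 × 0.33 = 30.525
  Customer focus 89 × 0.29 = 25.81
  Initiative 61 × 0.05 = 3.05
  Communication 60 × 0.22 = 13.2
Sum = 82.54
Discretionary bonus: 82.54 + 4 = 86.54
86.54 ≥ 82 → Exemplary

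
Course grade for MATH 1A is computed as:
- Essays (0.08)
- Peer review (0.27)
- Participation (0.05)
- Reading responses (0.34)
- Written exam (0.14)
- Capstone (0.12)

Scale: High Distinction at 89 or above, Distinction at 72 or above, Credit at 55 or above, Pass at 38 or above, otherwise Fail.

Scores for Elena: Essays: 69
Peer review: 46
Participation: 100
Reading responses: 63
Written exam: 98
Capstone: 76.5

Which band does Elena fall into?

Weighted total:
  Essays 69 × 0.08 = 5.52
  Peer review 46 × 0.27 = 12.42
  Participation 100 × 0.05 = 5
  Reading responses 63 × 0.34 = 21.42
  Written exam 98 × 0.14 = 13.72
  Capstone 76.5 × 0.12 = 9.18
Sum = 67.26
67.26 is ≥ 55 and < 72 → Credit

Credit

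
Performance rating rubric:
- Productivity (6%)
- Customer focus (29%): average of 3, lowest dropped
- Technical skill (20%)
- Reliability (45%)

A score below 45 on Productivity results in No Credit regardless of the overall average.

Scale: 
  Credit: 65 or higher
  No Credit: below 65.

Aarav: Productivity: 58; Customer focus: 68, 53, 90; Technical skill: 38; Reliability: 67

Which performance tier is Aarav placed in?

No Credit

Customer focus: drop 53 → average of remaining 2 = 158/2 = 79
Productivity score 58 ≥ 45: minimum met.
Weighted total:
  Productivity 58 × 0.06 = 3.48
  Customer focus 79 × 0.29 = 22.91
  Technical skill 38 × 0.2 = 7.6
  Reliability 67 × 0.45 = 30.15
Sum = 64.14
64.14 < 65 → No Credit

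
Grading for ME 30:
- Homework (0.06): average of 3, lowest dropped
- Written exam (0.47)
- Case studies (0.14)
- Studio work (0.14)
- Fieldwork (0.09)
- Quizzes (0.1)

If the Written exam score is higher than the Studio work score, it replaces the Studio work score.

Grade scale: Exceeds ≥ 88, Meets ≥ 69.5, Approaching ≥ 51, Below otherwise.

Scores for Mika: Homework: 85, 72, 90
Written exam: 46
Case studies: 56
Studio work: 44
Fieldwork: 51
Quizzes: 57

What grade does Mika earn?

Approaching

Homework: drop 72 → average of remaining 2 = 175/2 = 87.5
Written exam (46) > Studio work (44), so Studio work counts as 46.
Weighted total:
  Homework 87.5 × 0.06 = 5.25
  Written exam 46 × 0.47 = 21.62
  Case studies 56 × 0.14 = 7.84
  Studio work 46 × 0.14 = 6.44
  Fieldwork 51 × 0.09 = 4.59
  Quizzes 57 × 0.1 = 5.7
Sum = 51.44
51.44 is ≥ 51 and < 69.5 → Approaching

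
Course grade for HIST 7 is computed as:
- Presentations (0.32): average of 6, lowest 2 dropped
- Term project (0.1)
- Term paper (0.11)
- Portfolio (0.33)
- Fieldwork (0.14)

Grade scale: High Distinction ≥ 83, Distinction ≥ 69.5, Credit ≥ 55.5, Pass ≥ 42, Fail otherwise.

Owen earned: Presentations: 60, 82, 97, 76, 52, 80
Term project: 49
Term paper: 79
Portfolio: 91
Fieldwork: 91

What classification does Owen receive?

High Distinction

Presentations: drop 52, 60 → average of remaining 4 = 335/4 = 83.75
Weighted total:
  Presentations 83.75 × 0.32 = 26.8
  Term project 49 × 0.1 = 4.9
  Term paper 79 × 0.11 = 8.69
  Portfolio 91 × 0.33 = 30.03
  Fieldwork 91 × 0.14 = 12.74
Sum = 83.16
83.16 ≥ 83 → High Distinction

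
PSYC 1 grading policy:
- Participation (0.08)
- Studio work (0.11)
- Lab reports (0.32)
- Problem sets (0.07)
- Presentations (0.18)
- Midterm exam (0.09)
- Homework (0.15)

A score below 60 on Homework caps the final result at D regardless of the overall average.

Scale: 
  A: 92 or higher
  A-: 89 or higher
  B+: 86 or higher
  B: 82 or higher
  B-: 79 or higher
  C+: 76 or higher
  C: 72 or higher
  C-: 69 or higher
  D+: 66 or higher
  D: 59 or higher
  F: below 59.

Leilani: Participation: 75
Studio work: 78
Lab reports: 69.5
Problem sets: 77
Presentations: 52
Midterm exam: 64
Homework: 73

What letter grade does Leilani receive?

Homework score 73 ≥ 60: minimum met.
Weighted total:
  Participation 75 × 0.08 = 6
  Studio work 78 × 0.11 = 8.58
  Lab reports 69.5 × 0.32 = 22.24
  Problem sets 77 × 0.07 = 5.39
  Presentations 52 × 0.18 = 9.36
  Midterm exam 64 × 0.09 = 5.76
  Homework 73 × 0.15 = 10.95
Sum = 68.28
68.28 is ≥ 66 and < 69 → D+

D+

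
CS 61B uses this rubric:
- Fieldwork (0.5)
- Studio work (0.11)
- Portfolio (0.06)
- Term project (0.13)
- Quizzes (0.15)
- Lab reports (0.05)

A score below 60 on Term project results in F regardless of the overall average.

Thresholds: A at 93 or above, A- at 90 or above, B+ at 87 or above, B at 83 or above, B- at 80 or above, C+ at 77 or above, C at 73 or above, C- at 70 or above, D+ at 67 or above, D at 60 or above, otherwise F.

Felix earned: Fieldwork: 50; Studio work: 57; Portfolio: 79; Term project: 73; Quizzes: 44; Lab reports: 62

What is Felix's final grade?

F

Term project score 73 ≥ 60: minimum met.
Weighted total:
  Fieldwork 50 × 0.5 = 25
  Studio work 57 × 0.11 = 6.27
  Portfolio 79 × 0.06 = 4.74
  Term project 73 × 0.13 = 9.49
  Quizzes 44 × 0.15 = 6.6
  Lab reports 62 × 0.05 = 3.1
Sum = 55.2
55.2 < 60 → F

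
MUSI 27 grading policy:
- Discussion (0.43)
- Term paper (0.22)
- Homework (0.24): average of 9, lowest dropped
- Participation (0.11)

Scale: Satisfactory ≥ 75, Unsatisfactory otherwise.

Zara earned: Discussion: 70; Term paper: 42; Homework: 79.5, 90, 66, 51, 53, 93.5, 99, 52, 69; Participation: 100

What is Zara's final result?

Unsatisfactory

Homework: drop 51 → average of remaining 8 = 602/8 = 75.25
Weighted total:
  Discussion 70 × 0.43 = 30.1
  Term paper 42 × 0.22 = 9.24
  Homework 75.25 × 0.24 = 18.06
  Participation 100 × 0.11 = 11
Sum = 68.4
68.4 < 75 → Unsatisfactory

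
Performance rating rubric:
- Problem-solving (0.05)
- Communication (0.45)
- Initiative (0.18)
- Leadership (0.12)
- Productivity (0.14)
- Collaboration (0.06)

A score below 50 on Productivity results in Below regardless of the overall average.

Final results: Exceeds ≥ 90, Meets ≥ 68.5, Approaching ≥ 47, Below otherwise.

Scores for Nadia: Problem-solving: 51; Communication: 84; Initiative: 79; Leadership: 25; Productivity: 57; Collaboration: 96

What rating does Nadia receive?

Meets

Productivity score 57 ≥ 50: minimum met.
Weighted total:
  Problem-solving 51 × 0.05 = 2.55
  Communication 84 × 0.45 = 37.8
  Initiative 79 × 0.18 = 14.22
  Leadership 25 × 0.12 = 3
  Productivity 57 × 0.14 = 7.98
  Collaboration 96 × 0.06 = 5.76
Sum = 71.31
71.31 is ≥ 68.5 and < 90 → Meets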